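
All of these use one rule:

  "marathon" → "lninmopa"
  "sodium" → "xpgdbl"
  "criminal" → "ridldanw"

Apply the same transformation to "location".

wprnmdpa

m(12)→l(11) and a(0)→n(13) fit y≡15x+13 (mod 26); the inverse of 15 mod 26 is 7. Each letter's alphabet position (a=0..z=25) is mapped through 15·x+13 mod 26 — an affine cipher.
Applying it to location: l(11)→15·11+13≡22=w; o(14)→15·14+13≡15=p; c(2)→15·2+13≡17=r; a(0)→15·0+13≡13=n; t(19)→15·19+13≡12=m; i(8)→15·8+13≡3=d; o(14)→15·14+13≡15=p; n(13)→15·13+13≡0=a (all mod 26).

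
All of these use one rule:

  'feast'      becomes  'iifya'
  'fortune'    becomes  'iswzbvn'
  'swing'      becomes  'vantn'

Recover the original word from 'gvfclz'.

drawer

In feast: f→i is +3, e→i is +4, a→f is +5, s→y is +6 — the shift increases by 1 each position. The shift increases by 1 at each position, starting from +3: 3, 4, 5, ….
Reversing it on gvfclz: g−3=d, v−4=r, f−5=a, c−6=w, l−7=e, z−8=r.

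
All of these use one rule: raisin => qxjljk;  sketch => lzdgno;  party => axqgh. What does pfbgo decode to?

r(17)→q(16) and a(0)→x(23) fit y≡21x+23 (mod 26); the inverse of 21 mod 26 is 5. This is an affine cipher: with a=0,…,z=25, each position x becomes (21x+23) mod 26.
Decoding pfbgo: p(15)→5·(15−23)≡12=m; f(5)→5·(5−23)≡14=o; b(1)→5·(1−23)≡20=u; g(6)→5·(6−23)≡19=t; o(14)→5·(14−23)≡7=h (all mod 26).

mouth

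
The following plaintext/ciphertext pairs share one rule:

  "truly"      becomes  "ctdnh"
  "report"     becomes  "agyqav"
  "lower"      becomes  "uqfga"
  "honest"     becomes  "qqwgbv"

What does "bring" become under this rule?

ktrpp

Shifts by position in truly: pos 0: t→c (+9), pos 1: r→t (+2), pos 2: u→d (+9), pos 3: l→n (+2) — repeating every 2. A repeating key of period 2 is used — shifts +9, +2 over and over.
Applying it to bring: b+9=k, r+2=t, i+9=r, n+2=p, g+9=p.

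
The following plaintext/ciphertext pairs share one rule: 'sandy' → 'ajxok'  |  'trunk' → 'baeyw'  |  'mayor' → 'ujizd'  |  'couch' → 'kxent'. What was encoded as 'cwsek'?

unity

In sandy: s→a is +8, a→j is +9, n→x is +10, d→o is +11 — the shift increases by 1 each position. Each letter shifts forward by (position + 8), i.e. 8, 9, 10, … — the shift grows by one for each successive letter.
Reversing it on cwsek: c−8=u, w−9=n, s−10=i, e−11=t, k−12=y.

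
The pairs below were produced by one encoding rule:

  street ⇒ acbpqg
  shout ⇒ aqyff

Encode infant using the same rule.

qwplzg

In street: s→a is +8, t→c is +9, r→b is +10, e→p is +11 — the shift increases by 1 each position. Each letter shifts forward by (position + 8), i.e. 8, 9, 10, … — the shift grows by one for each successive letter.
Applying it to infant: i+8=q, n+9=w, f+10=p, a+11=l, n+12=z, t+13=g.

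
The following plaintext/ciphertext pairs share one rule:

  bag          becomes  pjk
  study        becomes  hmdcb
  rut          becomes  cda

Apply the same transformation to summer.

anvvdb

The output letters match the input read backwards, each shifted +9: bag reversed is gab. Read the word backwards and shift each letter +9.
On summer: reverse → remmus; then shift: r+9=a, e+9=n, m+9=v, m+9=v, u+9=d, s+9=b.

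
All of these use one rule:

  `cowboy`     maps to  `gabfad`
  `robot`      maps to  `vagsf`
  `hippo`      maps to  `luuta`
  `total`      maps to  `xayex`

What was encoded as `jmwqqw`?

farmer

Shifts by position in cowboy: pos 0: c→g (+4), pos 1: o→a (+12), pos 2: w→b (+5), pos 3: b→f (+4), pos 4: o→a (+12), pos 5: y→d (+5) — repeating every 3. It's a Vigenère-style cipher with numeric key [4,12,5]: position i shifts by key[i mod 3].
Reversing it on jmwqqw: j−4=f, m−12=a, w−5=r, q−4=m, q−12=e, w−5=r.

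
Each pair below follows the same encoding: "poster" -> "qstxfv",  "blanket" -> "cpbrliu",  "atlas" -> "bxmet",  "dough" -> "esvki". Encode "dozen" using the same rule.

Shifts by position in poster: pos 0: p→q (+1), pos 1: o→s (+4), pos 2: s→t (+1), pos 3: t→x (+4) — repeating every 2. The shifts repeat in a cycle of length 2: positions 0,1,… shift by +1, +4, then the pattern repeats.
For dozen: d+1=e, o+4=s, z+1=a, e+4=i, n+1=o.

esaio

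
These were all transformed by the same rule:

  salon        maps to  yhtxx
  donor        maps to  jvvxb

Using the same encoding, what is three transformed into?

In salon: s→y is +6, a→h is +7, l→t is +8, o→x is +9 — the shift increases by 1 each position. The shift increases by 1 at each position, starting from +6: 6, 7, 8, ….
For three: t+6=z, h+7=o, r+8=z, e+9=n, e+10=o.

zozno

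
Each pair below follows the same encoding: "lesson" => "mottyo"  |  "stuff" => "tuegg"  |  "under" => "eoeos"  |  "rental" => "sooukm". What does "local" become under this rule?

The shift depends on letter class: consonant l→m is +1, but vowel e→o is +10. The rule splits by letter class: vowels +10, consonants +1.
On local: l(cons)+1=m, o(vowel)+10=y, c(cons)+1=d, a(vowel)+10=k, l(cons)+1=m.

mydkm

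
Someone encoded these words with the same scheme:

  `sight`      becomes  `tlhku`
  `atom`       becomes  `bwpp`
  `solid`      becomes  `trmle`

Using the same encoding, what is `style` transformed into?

Shifts by position in sight: pos 0: s→t (+1), pos 1: i→l (+3), pos 2: g→h (+1), pos 3: h→k (+3) — repeating every 2. A repeating key of period 2 is used — shifts +1, +3 over and over.
For style: s+1=t, t+3=w, y+1=z, l+3=o, e+1=f.

twzof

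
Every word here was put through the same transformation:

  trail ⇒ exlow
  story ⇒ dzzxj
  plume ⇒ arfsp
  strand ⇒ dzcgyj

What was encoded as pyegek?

estate

Shifts by position in trail: pos 0: t→e (+11), pos 1: r→x (+6), pos 2: a→l (+11), pos 3: i→o (+6) — repeating every 2. A repeating key of period 2 is used — shifts +11, +6 over and over.
Undoing it on pyegek: p−11=e, y−6=s, e−11=t, g−6=a, e−11=t, k−6=e.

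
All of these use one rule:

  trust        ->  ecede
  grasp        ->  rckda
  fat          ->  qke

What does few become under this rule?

Vowels shift forward by 10 and consonants shift forward by 11.
On few: f(cons)+11=q, e(vowel)+10=o, w(cons)+11=h.

qoh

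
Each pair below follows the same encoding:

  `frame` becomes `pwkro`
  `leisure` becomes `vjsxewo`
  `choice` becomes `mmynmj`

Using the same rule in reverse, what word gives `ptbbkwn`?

forward

Shifts by position in frame: pos 0: f→p (+10), pos 1: r→w (+5), pos 2: a→k (+10), pos 3: m→r (+5) — repeating every 2. The shifts repeat in a cycle of length 2: positions 0,1,… shift by +10, +5, then the pattern repeats.
Decoding ptbbkwn: p−10=f, t−5=o, b−10=r, b−5=w, k−10=a, w−5=r, n−10=d.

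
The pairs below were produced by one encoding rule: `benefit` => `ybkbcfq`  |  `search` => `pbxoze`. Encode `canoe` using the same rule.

zxklb

Compare letters: b→y is +23, e→b is +23, n→k is +23 — a constant shift. This is a Caesar cipher with shift 23.
For canoe: c+23=z, a+23=x, n+23=k, o+23=l, e+23=b.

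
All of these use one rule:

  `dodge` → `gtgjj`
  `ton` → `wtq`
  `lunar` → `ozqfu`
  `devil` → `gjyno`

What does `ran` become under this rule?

The shift depends on letter class: consonant d→g is +3, but vowel o→t is +5. Vowels shift forward by 5 and consonants shift forward by 3.
On ran: r(cons)+3=u, a(vowel)+5=f, n(cons)+3=q.

ufq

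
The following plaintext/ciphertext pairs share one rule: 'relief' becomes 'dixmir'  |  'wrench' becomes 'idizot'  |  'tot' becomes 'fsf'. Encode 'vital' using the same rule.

The shift depends on letter class: consonant r→d is +12, but vowel e→i is +4. Two shifts are in play — +4 for a/e/i/o/u, +12 for every other letter.
For vital: v(cons)+12=h, i(vowel)+4=m, t(cons)+12=f, a(vowel)+4=e, l(cons)+12=x.

hmfex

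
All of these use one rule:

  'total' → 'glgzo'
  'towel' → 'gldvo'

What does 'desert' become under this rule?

Letters are reflected about the middle of the alphabet (position → 25−position): Atbash.
Applying it to desert: d↔w, e↔v, s↔h, e↔v, r↔i, t↔g.

wvhvig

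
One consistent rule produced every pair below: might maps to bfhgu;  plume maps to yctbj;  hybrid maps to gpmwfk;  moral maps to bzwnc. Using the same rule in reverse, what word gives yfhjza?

pigeon

Each letter's alphabet position (a=0..z=25) is mapped through 25·x+13 mod 26 — an affine cipher.
Decoding yfhjza: y(24)→25·(24−13)≡15=p; f(5)→25·(5−13)≡8=i; h(7)→25·(7−13)≡6=g; j(9)→25·(9−13)≡4=e; z(25)→25·(25−13)≡14=o; a(0)→25·(0−13)≡13=n (all mod 26).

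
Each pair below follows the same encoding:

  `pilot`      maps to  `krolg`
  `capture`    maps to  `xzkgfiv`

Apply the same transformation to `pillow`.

kroold

Each pair mirrors across the alphabet (p↔k, i↔r, l↔o): positions sum to 25. Letters are reflected about the middle of the alphabet (position → 25−position): Atbash.
For pillow: p↔k, i↔r, l↔o, l↔o, o↔l, w↔d.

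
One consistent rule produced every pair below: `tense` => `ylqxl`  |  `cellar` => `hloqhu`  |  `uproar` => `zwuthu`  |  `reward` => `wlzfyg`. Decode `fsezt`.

album

The shifts repeat in a cycle of length 3: positions 0,1,… shift by +5, +7, +3, then the pattern repeats.
Reversing it on fsezt: f−5=a, s−7=l, e−3=b, z−5=u, t−7=m.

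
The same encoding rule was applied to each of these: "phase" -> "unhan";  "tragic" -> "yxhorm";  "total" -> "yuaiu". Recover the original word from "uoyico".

pirate

In phase: p→u is +5, h→n is +6, a→h is +7, s→a is +8 — the shift increases by 1 each position. Letter i (0-indexed) is shifted by i+5, so successive shifts are 5, 6, 7, ….
Decoding uoyico: u−5=p, o−6=i, y−7=r, i−8=a, c−9=t, o−10=e.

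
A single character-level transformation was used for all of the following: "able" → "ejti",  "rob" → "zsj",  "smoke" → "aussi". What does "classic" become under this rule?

kteaamk

The shift depends on letter class: consonant b→j is +8, but vowel a→e is +4. Two shifts are in play — +4 for a/e/i/o/u, +8 for every other letter.
For classic: c(cons)+8=k, l(cons)+8=t, a(vowel)+4=e, s(cons)+8=a, s(cons)+8=a, i(vowel)+4=m, c(cons)+8=k.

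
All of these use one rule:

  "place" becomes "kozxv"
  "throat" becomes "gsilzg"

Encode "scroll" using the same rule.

hxiloo

Each letter is replaced by its mirror in the alphabet: a↔z, b↔y, c↔x, and so on (the Atbash cipher).
For scroll: s↔h, c↔x, r↔i, o↔l, l↔o, l↔o.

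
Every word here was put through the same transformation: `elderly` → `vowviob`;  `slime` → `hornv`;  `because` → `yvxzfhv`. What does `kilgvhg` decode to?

This is the alphabet-reversal cipher (Atbash): a becomes z, b becomes y, etc.
Reversing it on kilgvhg: k↔p, i↔r, l↔o, g↔t, v↔e, h↔s, g↔t.

protest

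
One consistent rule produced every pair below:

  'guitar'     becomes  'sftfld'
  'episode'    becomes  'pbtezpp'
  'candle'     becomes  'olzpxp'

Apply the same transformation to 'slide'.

extpp

The rule splits by letter class: vowels +11, consonants +12.
For slide: s(cons)+12=e, l(cons)+12=x, i(vowel)+11=t, d(cons)+12=p, e(vowel)+11=p.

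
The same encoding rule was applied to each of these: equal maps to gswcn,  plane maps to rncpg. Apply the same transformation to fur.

Compare letters: e→g is +2, q→s is +2, u→w is +2 — a constant shift. This is a Caesar cipher with shift 2.
Applying it to fur: f+2=h, u+2=w, r+2=t.

hwt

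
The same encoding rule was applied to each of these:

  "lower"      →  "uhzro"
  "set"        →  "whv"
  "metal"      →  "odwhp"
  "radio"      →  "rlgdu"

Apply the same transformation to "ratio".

The output letters match the input read backwards, each shifted +3: lower reversed is rewol. The word is reversed, then every letter is shifted forward by 3.
For ratio: reverse → oitar; then shift: o+3=r, i+3=l, t+3=w, a+3=d, r+3=u.

rlwdu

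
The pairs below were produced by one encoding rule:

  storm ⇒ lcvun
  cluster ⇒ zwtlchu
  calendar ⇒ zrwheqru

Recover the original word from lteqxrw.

s(18)→l(11) and t(19)→c(2) fit y≡17x+17 (mod 26); the inverse of 17 mod 26 is 23. Treating letters as 0–25, the rule is x ↦ 17x + 17 (mod 26).
Reversing it on lteqxrw: l(11)→23·(11−17)≡18=s; t(19)→23·(19−17)≡20=u; e(4)→23·(4−17)≡13=n; q(16)→23·(16−17)≡3=d; x(23)→23·(23−17)≡8=i; r(17)→23·(17−17)≡0=a; w(22)→23·(22−17)≡11=l (all mod 26).

sundial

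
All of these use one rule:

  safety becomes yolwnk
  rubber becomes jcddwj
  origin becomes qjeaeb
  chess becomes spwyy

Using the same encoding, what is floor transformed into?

s(18)→y(24) and a(0)→o(14) fit y≡15x+14 (mod 26); the inverse of 15 mod 26 is 7. Each letter's alphabet position (a=0..z=25) is mapped through 15·x+14 mod 26 — an affine cipher.
On floor: f(5)→15·5+14≡11=l; l(11)→15·11+14≡23=x; o(14)→15·14+14≡16=q; o(14)→15·14+14≡16=q; r(17)→15·17+14≡9=j (all mod 26).

lxqqj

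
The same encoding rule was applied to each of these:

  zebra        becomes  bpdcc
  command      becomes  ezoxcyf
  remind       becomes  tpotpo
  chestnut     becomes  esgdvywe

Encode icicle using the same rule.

Shifts by position in zebra: pos 0: z→b (+2), pos 1: e→p (+11), pos 2: b→d (+2), pos 3: r→c (+11) — repeating every 2. The shifts repeat in a cycle of length 2: positions 0,1,… shift by +2, +11, then the pattern repeats.
For icicle: i+2=k, c+11=n, i+2=k, c+11=n, l+2=n, e+11=p.

knknnp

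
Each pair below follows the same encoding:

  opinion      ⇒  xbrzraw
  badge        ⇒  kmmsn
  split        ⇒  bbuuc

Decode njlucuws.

exciting

The shifts repeat in a cycle of length 2: positions 0,1,… shift by +9, +12, then the pattern repeats.
Decoding njlucuws: n−9=e, j−12=x, l−9=c, u−12=i, c−9=t, u−12=i, w−9=n, s−12=g.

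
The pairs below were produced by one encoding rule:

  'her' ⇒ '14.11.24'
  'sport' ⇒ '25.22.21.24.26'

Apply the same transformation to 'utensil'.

27.26.11.20.25.15.18

h is letter #8 and maps to 14: an offset of 6. Letters become their 1-based position plus 6 (so a→7, b→8, …).
On utensil: u=21→27, t=20→26, e=5→11, n=14→20, s=19→25, i=9→15, l=12→18.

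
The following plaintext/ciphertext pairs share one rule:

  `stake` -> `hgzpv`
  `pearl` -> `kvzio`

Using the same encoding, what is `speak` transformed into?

Each pair mirrors across the alphabet (s↔h, t↔g, a↔z): positions sum to 25. This is the alphabet-reversal cipher (Atbash): a becomes z, b becomes y, etc.
Applying it to speak: s↔h, p↔k, e↔v, a↔z, k↔p.

hkvzp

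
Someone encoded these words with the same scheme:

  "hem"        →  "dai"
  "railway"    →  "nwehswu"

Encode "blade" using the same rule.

xhwza

It's a constant shift of +22 (ROT22).
For blade: b+22=x, l+22=h, a+22=w, d+22=z, e+22=a.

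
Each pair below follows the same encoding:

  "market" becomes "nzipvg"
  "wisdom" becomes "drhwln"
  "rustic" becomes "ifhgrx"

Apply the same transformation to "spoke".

Each letter is replaced by its mirror in the alphabet: a↔z, b↔y, c↔x, and so on (the Atbash cipher).
For spoke: s↔h, p↔k, o↔l, k↔p, e↔v.

hklpv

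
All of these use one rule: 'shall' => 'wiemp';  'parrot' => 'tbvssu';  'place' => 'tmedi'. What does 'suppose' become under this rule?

Shifts by position in shall: pos 0: s→w (+4), pos 1: h→i (+1), pos 2: a→e (+4), pos 3: l→m (+1) — repeating every 2. A repeating key of period 2 is used — shifts +4, +1 over and over.
For suppose: s+4=w, u+1=v, p+4=t, p+1=q, o+4=s, s+1=t, e+4=i.

wvtqsti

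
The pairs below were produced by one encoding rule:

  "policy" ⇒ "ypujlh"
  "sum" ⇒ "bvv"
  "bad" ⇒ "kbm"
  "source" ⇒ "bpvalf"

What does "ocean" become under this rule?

Vowels shift forward by 1 and consonants shift forward by 9.
On ocean: o(vowel)+1=p, c(cons)+9=l, e(vowel)+1=f, a(vowel)+1=b, n(cons)+9=w.

plfbw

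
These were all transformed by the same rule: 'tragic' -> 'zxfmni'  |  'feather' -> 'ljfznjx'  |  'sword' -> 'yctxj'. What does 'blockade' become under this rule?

hrtiqfjj

Vowels shift forward by 5 and consonants shift forward by 6.
On blockade: b(cons)+6=h, l(cons)+6=r, o(vowel)+5=t, c(cons)+6=i, k(cons)+6=q, a(vowel)+5=f, d(cons)+6=j, e(vowel)+5=j.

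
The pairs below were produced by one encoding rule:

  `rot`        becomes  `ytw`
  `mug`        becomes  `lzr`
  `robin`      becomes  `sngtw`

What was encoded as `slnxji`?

design

The output letters match the input read backwards, each shifted +5: rot reversed is tor. Read the word backwards and shift each letter +5.
Undoing it on slnxji: shift back: s−5=n, l−5=g, n−5=i, x−5=s, j−5=e, i−5=d → ngised; then reverse → design.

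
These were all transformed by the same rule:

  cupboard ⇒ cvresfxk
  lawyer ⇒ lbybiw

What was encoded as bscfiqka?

In cupboard: c→c is +0, u→v is +1, p→r is +2, b→e is +3 — the shift increases by 1 each position. Each letter shifts forward by its position index (0, 1, 2, …) — the shift grows by one for each successive letter.
Undoing it on bscfiqka: b−0=b, s−1=r, c−2=a, f−3=c, i−4=e, q−5=l, k−6=e, a−7=t.

bracelet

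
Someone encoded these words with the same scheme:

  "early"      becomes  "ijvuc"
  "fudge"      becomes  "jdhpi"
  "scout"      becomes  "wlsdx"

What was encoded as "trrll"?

pinch

Shifts by position in early: pos 0: e→i (+4), pos 1: a→j (+9), pos 2: r→v (+4), pos 3: l→u (+9) — repeating every 2. The shifts repeat in a cycle of length 2: positions 0,1,… shift by +4, +9, then the pattern repeats.
Reversing it on trrll: t−4=p, r−9=i, r−4=n, l−9=c, l−4=h.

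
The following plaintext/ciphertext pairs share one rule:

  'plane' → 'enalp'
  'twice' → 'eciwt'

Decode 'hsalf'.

flash

The output letters match the input read backwards: plane reversed is enalp. It's just the letters in reverse order.
Decoding hsalf: then reverse → flash.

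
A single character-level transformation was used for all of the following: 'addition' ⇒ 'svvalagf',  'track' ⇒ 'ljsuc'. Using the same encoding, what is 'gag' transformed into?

ysy

Compare letters: a→s is +18, d→v is +18, d→v is +18 — a constant shift. This is a Caesar cipher with shift 18.
For gag: g+18=y, a+18=s, g+18=y.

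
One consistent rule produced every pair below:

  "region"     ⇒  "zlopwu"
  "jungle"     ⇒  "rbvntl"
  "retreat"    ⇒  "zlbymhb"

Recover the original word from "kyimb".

Shifts by position in region: pos 0: r→z (+8), pos 1: e→l (+7), pos 2: g→o (+8), pos 3: i→p (+7) — repeating every 2. It's a Vigenère-style cipher with numeric key [8,7]: position i shifts by key[i mod 2].
Decoding kyimb: k−8=c, y−7=r, i−8=a, m−7=f, b−8=t.

craft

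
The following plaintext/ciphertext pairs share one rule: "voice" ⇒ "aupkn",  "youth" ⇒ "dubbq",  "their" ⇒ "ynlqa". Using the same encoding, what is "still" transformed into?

In voice: v→a is +5, o→u is +6, i→p is +7, c→k is +8 — the shift increases by 1 each position. The shift increases by 1 at each position, starting from +5: 5, 6, 7, ….
For still: s+5=x, t+6=z, i+7=p, l+8=t, l+9=u.

xzptu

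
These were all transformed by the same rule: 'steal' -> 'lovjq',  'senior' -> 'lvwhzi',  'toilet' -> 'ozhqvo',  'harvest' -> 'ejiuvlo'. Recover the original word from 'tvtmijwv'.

s(18)→l(11) and t(19)→o(14) fit y≡3x+9 (mod 26); the inverse of 3 mod 26 is 9. This is an affine cipher: with a=0,…,z=25, each position x becomes (3x+9) mod 26.
Reversing it on tvtmijwv: t(19)→9·(19−9)≡12=m; v(21)→9·(21−9)≡4=e; t(19)→9·(19−9)≡12=m; m(12)→9·(12−9)≡1=b; i(8)→9·(8−9)≡17=r; j(9)→9·(9−9)≡0=a; w(22)→9·(22−9)≡13=n; v(21)→9·(21−9)≡4=e (all mod 26).

membrane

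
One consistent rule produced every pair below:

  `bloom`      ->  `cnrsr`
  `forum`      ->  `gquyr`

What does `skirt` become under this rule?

tmlvy

Letter i (0-indexed) is shifted by i+1, so successive shifts are 1, 2, 3, ….
For skirt: s+1=t, k+2=m, i+3=l, r+4=v, t+5=y.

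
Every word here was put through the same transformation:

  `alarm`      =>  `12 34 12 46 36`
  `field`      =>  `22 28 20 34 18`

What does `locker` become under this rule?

a(#1)→12 and l(#12)→34: differences scale by 2, so n = 2·pos + 10. Each letter becomes 2×(its alphabet position, a=1..z=26) + 10.
On locker: l=12→34, o=15→40, c=3→16, k=11→32, e=5→20, r=18→46.

34 40 16 32 20 46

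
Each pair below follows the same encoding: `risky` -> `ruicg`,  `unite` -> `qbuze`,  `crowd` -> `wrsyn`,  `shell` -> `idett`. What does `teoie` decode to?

lease

r(17)→r(17) and i(8)→u(20) fit y≡17x+14 (mod 26); the inverse of 17 mod 26 is 23. Each letter's alphabet position (a=0..z=25) is mapped through 17·x+14 mod 26 — an affine cipher.
Undoing it on teoie: t(19)→23·(19−14)≡11=l; e(4)→23·(4−14)≡4=e; o(14)→23·(14−14)≡0=a; i(8)→23·(8−14)≡18=s; e(4)→23·(4−14)≡4=e (all mod 26).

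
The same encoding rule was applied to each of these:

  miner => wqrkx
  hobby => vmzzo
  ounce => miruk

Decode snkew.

steam

m(12)→w(22) and i(8)→q(16) fit y≡21x+4 (mod 26); the inverse of 21 mod 26 is 5. Treating letters as 0–25, the rule is x ↦ 21x + 4 (mod 26).
Decoding snkew: s(18)→5·(18−4)≡18=s; n(13)→5·(13−4)≡19=t; k(10)→5·(10−4)≡4=e; e(4)→5·(4−4)≡0=a; w(22)→5·(22−4)≡12=m (all mod 26).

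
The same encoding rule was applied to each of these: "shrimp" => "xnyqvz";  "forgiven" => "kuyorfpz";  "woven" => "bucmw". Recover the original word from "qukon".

Letter i (0-indexed) is shifted by i+5, so successive shifts are 5, 6, 7, ….
Undoing it on qukon: q−5=l, u−6=o, k−7=d, o−8=g, n−9=e.

lodge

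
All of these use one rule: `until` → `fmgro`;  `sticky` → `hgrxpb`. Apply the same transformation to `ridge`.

Each pair mirrors across the alphabet (u↔f, n↔m, t↔g): positions sum to 25. This is the alphabet-reversal cipher (Atbash): a becomes z, b becomes y, etc.
For ridge: r↔i, i↔r, d↔w, g↔t, e↔v.

irwtv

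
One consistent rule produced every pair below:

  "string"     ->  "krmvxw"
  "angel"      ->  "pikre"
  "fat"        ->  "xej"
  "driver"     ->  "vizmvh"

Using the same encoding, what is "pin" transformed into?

Read the word backwards and shift each letter +4.
Applying it to pin: reverse → nip; then shift: n+4=r, i+4=m, p+4=t.

rmt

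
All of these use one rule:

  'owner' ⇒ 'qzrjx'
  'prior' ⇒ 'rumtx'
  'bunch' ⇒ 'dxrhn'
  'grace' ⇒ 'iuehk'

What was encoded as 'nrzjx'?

lover

In owner: o→q is +2, w→z is +3, n→r is +4, e→j is +5 — the shift increases by 1 each position. The shift increases by 1 at each position, starting from +2: 2, 3, 4, ….
Undoing it on nrzjx: n−2=l, r−3=o, z−4=v, j−5=e, x−6=r.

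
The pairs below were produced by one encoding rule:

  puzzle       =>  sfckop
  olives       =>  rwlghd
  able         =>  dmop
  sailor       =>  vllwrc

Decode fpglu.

cedar

Shifts by position in puzzle: pos 0: p→s (+3), pos 1: u→f (+11), pos 2: z→c (+3), pos 3: z→k (+11) — repeating every 2. The shifts repeat in a cycle of length 2: positions 0,1,… shift by +3, +11, then the pattern repeats.
Undoing it on fpglu: f−3=c, p−11=e, g−3=d, l−11=a, u−3=r.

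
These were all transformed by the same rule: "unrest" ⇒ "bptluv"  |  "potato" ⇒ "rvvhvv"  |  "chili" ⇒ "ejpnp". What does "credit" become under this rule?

The shift depends on letter class: consonant n→p is +2, but vowel u→b is +7. The rule splits by letter class: vowels +7, consonants +2.
Applying it to credit: c(cons)+2=e, r(cons)+2=t, e(vowel)+7=l, d(cons)+2=f, i(vowel)+7=p, t(cons)+2=v.

etlfpv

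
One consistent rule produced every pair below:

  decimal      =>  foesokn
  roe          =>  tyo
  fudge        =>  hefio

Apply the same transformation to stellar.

uvonnkt

The rule splits by letter class: vowels +10, consonants +2.
For stellar: s(cons)+2=u, t(cons)+2=v, e(vowel)+10=o, l(cons)+2=n, l(cons)+2=n, a(vowel)+10=k, r(cons)+2=t.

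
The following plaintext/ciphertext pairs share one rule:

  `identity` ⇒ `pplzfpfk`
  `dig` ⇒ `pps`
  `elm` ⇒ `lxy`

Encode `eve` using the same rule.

lhl

The shift depends on letter class: consonant d→p is +12, but vowel i→p is +7. Vowels shift forward by 7 and consonants shift forward by 12.
For eve: e(vowel)+7=l, v(cons)+12=h, e(vowel)+7=l.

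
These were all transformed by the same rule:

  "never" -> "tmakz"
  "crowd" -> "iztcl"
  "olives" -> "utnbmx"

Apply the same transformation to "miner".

Shifts by position in never: pos 0: n→t (+6), pos 1: e→m (+8), pos 2: v→a (+5), pos 3: e→k (+6), pos 4: r→z (+8) — repeating every 3. The shifts repeat in a cycle of length 3: positions 0,1,… shift by +6, +8, +5, then the pattern repeats.
On miner: m+6=s, i+8=q, n+5=s, e+6=k, r+8=z.

sqskz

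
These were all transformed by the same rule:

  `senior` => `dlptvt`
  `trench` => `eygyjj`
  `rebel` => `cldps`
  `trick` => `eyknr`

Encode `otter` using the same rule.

Shifts by position in senior: pos 0: s→d (+11), pos 1: e→l (+7), pos 2: n→p (+2), pos 3: i→t (+11), pos 4: o→v (+7), pos 5: r→t (+2) — repeating every 3. It's a Vigenère-style cipher with numeric key [11,7,2]: position i shifts by key[i mod 3].
Applying it to otter: o+11=z, t+7=a, t+2=v, e+11=p, r+7=y.

zavpy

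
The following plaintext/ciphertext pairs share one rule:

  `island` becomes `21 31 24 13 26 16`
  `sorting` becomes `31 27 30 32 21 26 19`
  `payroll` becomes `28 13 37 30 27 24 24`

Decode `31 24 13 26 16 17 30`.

i is letter #9 and maps to 21: an offset of 12. Letters become their 1-based position plus 12 (so a→13, b→14, …).
Reversing it on 31 24 13 26 16 17 30: 31→(31−12)÷1=19=s, 24→(24−12)÷1=12=l, 13→(13−12)÷1=1=a, 26→(26−12)÷1=14=n, 16→(16−12)÷1=4=d, 17→(17−12)÷1=5=e, 30→(30−12)÷1=18=r.

slander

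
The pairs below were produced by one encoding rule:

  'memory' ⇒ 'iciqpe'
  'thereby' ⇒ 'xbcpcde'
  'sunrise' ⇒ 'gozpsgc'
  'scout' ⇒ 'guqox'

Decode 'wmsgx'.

waist

m(12)→i(8) and e(4)→c(2) fit y≡17x+12 (mod 26); the inverse of 17 mod 26 is 23. Each letter's alphabet position (a=0..z=25) is mapped through 17·x+12 mod 26 — an affine cipher.
Undoing it on wmsgx: w(22)→23·(22−12)≡22=w; m(12)→23·(12−12)≡0=a; s(18)→23·(18−12)≡8=i; g(6)→23·(6−12)≡18=s; x(23)→23·(23−12)≡19=t (all mod 26).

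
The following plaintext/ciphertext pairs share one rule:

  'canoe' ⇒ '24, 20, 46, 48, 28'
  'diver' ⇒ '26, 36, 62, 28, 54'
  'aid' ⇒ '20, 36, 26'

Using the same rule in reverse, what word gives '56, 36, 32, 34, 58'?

With a=1..z=26, the number is 2·pos + 18.
Undoing it on 56, 36, 32, 34, 58: 56→(56−18)÷2=19=s, 36→(36−18)÷2=9=i, 32→(32−18)÷2=7=g, 34→(34−18)÷2=8=h, 58→(58−18)÷2=20=t.

sight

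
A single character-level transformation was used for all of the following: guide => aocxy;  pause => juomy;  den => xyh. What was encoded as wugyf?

camel

Compare letters: g→a is +20, u→o is +20, i→c is +20 — a constant shift. This is a Caesar cipher with shift 20.
Reversing it on wugyf: w−20=c, u−20=a, g−20=m, y−20=e, f−20=l.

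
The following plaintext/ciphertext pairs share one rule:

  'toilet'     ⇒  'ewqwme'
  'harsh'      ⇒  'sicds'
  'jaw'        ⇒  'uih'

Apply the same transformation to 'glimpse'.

The shift depends on letter class: consonant t→e is +11, but vowel o→w is +8. Two shifts are in play — +8 for a/e/i/o/u, +11 for every other letter.
Applying it to glimpse: g(cons)+11=r, l(cons)+11=w, i(vowel)+8=q, m(cons)+11=x, p(cons)+11=a, s(cons)+11=d, e(vowel)+8=m.

rwqxadm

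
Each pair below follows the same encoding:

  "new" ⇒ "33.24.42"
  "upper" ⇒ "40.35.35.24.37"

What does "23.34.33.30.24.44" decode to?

donkey

n is letter #14 and maps to 33: an offset of 19. The number is (letter's place in the alphabet, a=1) + 19.
Undoing it on 23.34.33.30.24.44: 23→(23−19)÷1=4=d, 34→(34−19)÷1=15=o, 33→(33−19)÷1=14=n, 30→(30−19)÷1=11=k, 24→(24−19)÷1=5=e, 44→(44−19)÷1=25=y.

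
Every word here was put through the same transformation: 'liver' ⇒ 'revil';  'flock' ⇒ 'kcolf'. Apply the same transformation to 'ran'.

The output letters match the input read backwards: liver reversed is revil. It's just the letters in reverse order.
On ran: reverse → nar.

nar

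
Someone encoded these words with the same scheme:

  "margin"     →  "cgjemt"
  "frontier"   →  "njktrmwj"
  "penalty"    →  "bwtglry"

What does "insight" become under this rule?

Treating letters as 0–25, the rule is x ↦ 17x + 6 (mod 26).
On insight: i(8)→17·8+6≡12=m; n(13)→17·13+6≡19=t; s(18)→17·18+6≡0=a; i(8)→17·8+6≡12=m; g(6)→17·6+6≡4=e; h(7)→17·7+6≡21=v; t(19)→17·19+6≡17=r (all mod 26).

mtamevr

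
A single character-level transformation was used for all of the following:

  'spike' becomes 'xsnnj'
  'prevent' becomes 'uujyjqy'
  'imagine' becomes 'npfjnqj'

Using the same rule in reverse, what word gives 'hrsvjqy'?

Shifts by position in spike: pos 0: s→x (+5), pos 1: p→s (+3), pos 2: i→n (+5), pos 3: k→n (+3) — repeating every 2. The shifts repeat in a cycle of length 2: positions 0,1,… shift by +5, +3, then the pattern repeats.
Decoding hrsvjqy: h−5=c, r−3=o, s−5=n, v−3=s, j−5=e, q−3=n, y−5=t.

consent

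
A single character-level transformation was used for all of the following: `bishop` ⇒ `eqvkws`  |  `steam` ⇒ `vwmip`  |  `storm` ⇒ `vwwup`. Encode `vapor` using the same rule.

yiswu

The shift depends on letter class: consonant b→e is +3, but vowel i→q is +8. Two shifts are in play — +8 for a/e/i/o/u, +3 for every other letter.
For vapor: v(cons)+3=y, a(vowel)+8=i, p(cons)+3=s, o(vowel)+8=w, r(cons)+3=u.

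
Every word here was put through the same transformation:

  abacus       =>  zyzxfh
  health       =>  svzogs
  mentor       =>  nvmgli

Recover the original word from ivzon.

realm

Each pair mirrors across the alphabet (a↔z, b↔y, a↔z): positions sum to 25. Letters are reflected about the middle of the alphabet (position → 25−position): Atbash.
Decoding ivzon: i↔r, v↔e, z↔a, o↔l, n↔m.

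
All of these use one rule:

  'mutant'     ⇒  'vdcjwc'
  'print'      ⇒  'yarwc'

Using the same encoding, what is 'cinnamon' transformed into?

lrwwjvxw

This is a Caesar cipher with shift 9.
For cinnamon: c+9=l, i+9=r, n+9=w, n+9=w, a+9=j, m+9=v, o+9=x, n+9=w.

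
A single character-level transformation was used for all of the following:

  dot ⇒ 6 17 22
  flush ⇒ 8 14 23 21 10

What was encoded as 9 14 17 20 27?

glory

The number is (letter's place in the alphabet, a=1) + 2.
Decoding 9 14 17 20 27: 9→(9−2)÷1=7=g, 14→(14−2)÷1=12=l, 17→(17−2)÷1=15=o, 20→(20−2)÷1=18=r, 27→(27−2)÷1=25=y.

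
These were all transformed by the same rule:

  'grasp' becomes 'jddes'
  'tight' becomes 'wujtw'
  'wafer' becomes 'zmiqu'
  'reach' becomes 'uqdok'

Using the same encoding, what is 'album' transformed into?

Shifts by position in grasp: pos 0: g→j (+3), pos 1: r→d (+12), pos 2: a→d (+3), pos 3: s→e (+12) — repeating every 2. It's a Vigenère-style cipher with numeric key [3,12]: position i shifts by key[i mod 2].
On album: a+3=d, l+12=x, b+3=e, u+12=g, m+3=p.

dxegp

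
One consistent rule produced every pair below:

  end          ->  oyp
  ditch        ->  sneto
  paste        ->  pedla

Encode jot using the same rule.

ezu

The output letters match the input read backwards, each shifted +11: end reversed is dne. The word is reversed, then every letter is shifted forward by 11.
For jot: reverse → toj; then shift: t+11=e, o+11=z, j+11=u.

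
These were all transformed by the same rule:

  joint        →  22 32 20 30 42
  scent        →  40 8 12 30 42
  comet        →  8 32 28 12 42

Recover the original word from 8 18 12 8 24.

With a=1..z=26, the number is 2·pos + 2.
Undoing it on 8 18 12 8 24: 8→(8−2)÷2=3=c, 18→(18−2)÷2=8=h, 12→(12−2)÷2=5=e, 8→(8−2)÷2=3=c, 24→(24−2)÷2=11=k.

check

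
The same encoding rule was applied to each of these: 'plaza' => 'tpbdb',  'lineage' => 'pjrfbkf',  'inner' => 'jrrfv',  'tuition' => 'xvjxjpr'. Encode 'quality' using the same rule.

uvbpjxc

Vowels shift forward by 1 and consonants shift forward by 4.
For quality: q(cons)+4=u, u(vowel)+1=v, a(vowel)+1=b, l(cons)+4=p, i(vowel)+1=j, t(cons)+4=x, y(cons)+4=c.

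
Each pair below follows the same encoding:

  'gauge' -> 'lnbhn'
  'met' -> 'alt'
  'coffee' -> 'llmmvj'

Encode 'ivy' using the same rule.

fcp

The output letters match the input read backwards, each shifted +7: gauge reversed is eguag. The word is reversed, then every letter is shifted forward by 7.
On ivy: reverse → yvi; then shift: y+7=f, v+7=c, i+7=p.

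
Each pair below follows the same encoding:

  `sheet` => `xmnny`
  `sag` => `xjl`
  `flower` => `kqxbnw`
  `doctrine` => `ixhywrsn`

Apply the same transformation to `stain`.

The shift depends on letter class: consonant s→x is +5, but vowel e→n is +9. Two shifts are in play — +9 for a/e/i/o/u, +5 for every other letter.
On stain: s(cons)+5=x, t(cons)+5=y, a(vowel)+9=j, i(vowel)+9=r, n(cons)+5=s.

xyjrs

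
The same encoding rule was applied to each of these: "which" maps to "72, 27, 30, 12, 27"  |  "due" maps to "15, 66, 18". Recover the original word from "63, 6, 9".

tab

With a=1..z=26, the number is 3·pos + 3.
Decoding 63, 6, 9: 63→(63−3)÷3=20=t, 6→(6−3)÷3=1=a, 9→(9−3)÷3=2=b.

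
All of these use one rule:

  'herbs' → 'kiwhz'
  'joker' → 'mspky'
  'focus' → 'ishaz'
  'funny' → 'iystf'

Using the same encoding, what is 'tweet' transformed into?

wajka

In herbs: h→k is +3, e→i is +4, r→w is +5, b→h is +6 — the shift increases by 1 each position. Letter i (0-indexed) is shifted by i+3, so successive shifts are 3, 4, 5, ….
Applying it to tweet: t+3=w, w+4=a, e+5=j, e+6=k, t+7=a.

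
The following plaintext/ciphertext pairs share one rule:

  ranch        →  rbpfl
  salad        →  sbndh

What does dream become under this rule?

dsgdq

In ranch: r→r is +0, a→b is +1, n→p is +2, c→f is +3 — the shift increases by 1 each position. Each letter shifts forward by its position index (0, 1, 2, …) — the shift grows by one for each successive letter.
On dream: d+0=d, r+1=s, e+2=g, a+3=d, m+4=q.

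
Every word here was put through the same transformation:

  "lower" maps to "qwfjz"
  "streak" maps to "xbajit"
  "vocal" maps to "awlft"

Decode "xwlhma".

soccer

Shifts by position in lower: pos 0: l→q (+5), pos 1: o→w (+8), pos 2: w→f (+9), pos 3: e→j (+5), pos 4: r→z (+8) — repeating every 3. A repeating key of period 3 is used — shifts +5, +8, +9 over and over.
Decoding xwlhma: x−5=s, w−8=o, l−9=c, h−5=c, m−8=e, a−9=r.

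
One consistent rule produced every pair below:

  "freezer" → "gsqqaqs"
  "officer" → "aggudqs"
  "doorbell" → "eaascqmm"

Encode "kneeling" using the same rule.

loqqmuoh

The shift depends on letter class: consonant f→g is +1, but vowel e→q is +12. The rule splits by letter class: vowels +12, consonants +1.
On kneeling: k(cons)+1=l, n(cons)+1=o, e(vowel)+12=q, e(vowel)+12=q, l(cons)+1=m, i(vowel)+12=u, n(cons)+1=o, g(cons)+1=h.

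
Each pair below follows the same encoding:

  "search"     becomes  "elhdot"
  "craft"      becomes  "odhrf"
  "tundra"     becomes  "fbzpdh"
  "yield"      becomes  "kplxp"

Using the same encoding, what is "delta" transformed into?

plxfh

The shift depends on letter class: consonant s→e is +12, but vowel e→l is +7. Vowels shift forward by 7 and consonants shift forward by 12.
On delta: d(cons)+12=p, e(vowel)+7=l, l(cons)+12=x, t(cons)+12=f, a(vowel)+7=h.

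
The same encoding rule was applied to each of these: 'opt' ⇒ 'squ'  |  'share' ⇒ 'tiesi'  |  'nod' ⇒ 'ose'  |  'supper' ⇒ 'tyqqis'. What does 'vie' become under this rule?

wmi

The rule splits by letter class: vowels +4, consonants +1.
Applying it to vie: v(cons)+1=w, i(vowel)+4=m, e(vowel)+4=i.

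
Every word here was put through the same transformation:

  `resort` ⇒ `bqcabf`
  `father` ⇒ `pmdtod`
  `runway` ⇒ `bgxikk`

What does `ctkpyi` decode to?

It's a Vigenère-style cipher with numeric key [10,12]: position i shifts by key[i mod 2].
Reversing it on ctkpyi: c−10=s, t−12=h, k−10=a, p−12=d, y−10=o, i−12=w.

shadow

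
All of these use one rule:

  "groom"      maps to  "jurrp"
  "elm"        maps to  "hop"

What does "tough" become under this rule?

Compare letters: g→j is +3, r→u is +3, o→r is +3 — a constant shift. Each letter is shifted forward by 3 in the alphabet (a Caesar shift of +3).
Applying it to tough: t+3=w, o+3=r, u+3=x, g+3=j, h+3=k.

wrxjk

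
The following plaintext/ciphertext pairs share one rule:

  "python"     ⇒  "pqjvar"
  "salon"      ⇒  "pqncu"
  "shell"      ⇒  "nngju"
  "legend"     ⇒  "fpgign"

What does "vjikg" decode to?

eight

The output letters match the input read backwards, each shifted +2: python reversed is nohtyp. The word is reversed, then every letter is shifted forward by 2.
Decoding vjikg: shift back: v−2=t, j−2=h, i−2=g, k−2=i, g−2=e → thgie; then reverse → eight.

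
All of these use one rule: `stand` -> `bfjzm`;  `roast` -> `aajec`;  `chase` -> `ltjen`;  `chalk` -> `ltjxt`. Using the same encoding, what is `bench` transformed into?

kqwoq

It's a Vigenère-style cipher with numeric key [9,12]: position i shifts by key[i mod 2].
On bench: b+9=k, e+12=q, n+9=w, c+12=o, h+9=q.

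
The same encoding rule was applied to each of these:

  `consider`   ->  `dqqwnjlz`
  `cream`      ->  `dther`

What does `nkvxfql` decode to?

mistake

The shift increases by 1 at each position, starting from +1: 1, 2, 3, ….
Decoding nkvxfql: n−1=m, k−2=i, v−3=s, x−4=t, f−5=a, q−6=k, l−7=e.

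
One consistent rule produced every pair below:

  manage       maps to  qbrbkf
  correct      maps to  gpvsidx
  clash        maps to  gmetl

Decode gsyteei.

Shifts by position in manage: pos 0: m→q (+4), pos 1: a→b (+1), pos 2: n→r (+4), pos 3: a→b (+1) — repeating every 2. A repeating key of period 2 is used — shifts +4, +1 over and over.
Decoding gsyteei: g−4=c, s−1=r, y−4=u, t−1=s, e−4=a, e−1=d, i−4=e.

crusade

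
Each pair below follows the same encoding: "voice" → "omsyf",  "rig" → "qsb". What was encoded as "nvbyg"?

world

Two steps: reverse the string, then apply a Caesar shift of +10.
Decoding nvbyg: shift back: n−10=d, v−10=l, b−10=r, y−10=o, g−10=w → dlrow; then reverse → world.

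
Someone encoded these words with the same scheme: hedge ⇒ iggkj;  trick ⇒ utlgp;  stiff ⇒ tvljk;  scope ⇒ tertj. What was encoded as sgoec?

In hedge: h→i is +1, e→g is +2, d→g is +3, g→k is +4 — the shift increases by 1 each position. Each letter shifts forward by (position + 1), i.e. 1, 2, 3, … — the shift grows by one for each successive letter.
Reversing it on sgoec: s−1=r, g−2=e, o−3=l, e−4=a, c−5=x.

relax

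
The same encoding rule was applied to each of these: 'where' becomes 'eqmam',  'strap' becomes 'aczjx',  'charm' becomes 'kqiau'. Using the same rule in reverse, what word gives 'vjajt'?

Shifts by position in where: pos 0: w→e (+8), pos 1: h→q (+9), pos 2: e→m (+8), pos 3: r→a (+9) — repeating every 2. It's a Vigenère-style cipher with numeric key [8,9]: position i shifts by key[i mod 2].
Decoding vjajt: v−8=n, j−9=a, a−8=s, j−9=a, t−8=l.

nasal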